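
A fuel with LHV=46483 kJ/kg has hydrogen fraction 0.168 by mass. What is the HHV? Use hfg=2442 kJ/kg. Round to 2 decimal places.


HHV = LHV + hfg * 9 * H
Water addition = 2442 * 9 * 0.168 = 3692.304 kJ/kg
HHV = 46483 + 3692.304 = 50175.30 kJ/kg


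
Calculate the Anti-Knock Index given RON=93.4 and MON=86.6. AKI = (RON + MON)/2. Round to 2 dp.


AKI = (RON + MON) / 2
AKI = (93.4 + 86.6) / 2
AKI = 180.0 / 2 = 90.00


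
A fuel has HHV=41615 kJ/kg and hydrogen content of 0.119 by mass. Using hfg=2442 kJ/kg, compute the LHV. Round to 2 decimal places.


LHV = HHV - hfg * 9 * H
Water correction = 2442 * 9 * 0.119 = 2615.382 kJ/kg
LHV = 41615 - 2615.382 = 38999.62 kJ/kg


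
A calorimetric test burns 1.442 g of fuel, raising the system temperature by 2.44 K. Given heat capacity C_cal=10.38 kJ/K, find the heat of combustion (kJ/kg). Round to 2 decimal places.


Hc = C_cal * delta_T / m_fuel
Q_released = 10.38 * 2.44 = 25.3272 kJ
m_fuel = 1.442 g = 1.442/1000 kg = 0.001442 kg
Hc = 25.3272 / 0.001442 = 17563.94 kJ/kg


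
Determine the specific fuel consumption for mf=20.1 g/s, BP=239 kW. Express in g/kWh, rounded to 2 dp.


SFC = (mf / BP) * 3600
Rate = 20.1 / 239 = 0.084100 g/(s*kW)
SFC = 0.084100 * 3600 = 302.76 g/kWh


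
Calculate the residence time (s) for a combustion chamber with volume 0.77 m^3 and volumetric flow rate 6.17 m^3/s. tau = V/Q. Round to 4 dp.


tau = V / Q_flow
tau = 0.77 / 6.17 = 0.1248 s


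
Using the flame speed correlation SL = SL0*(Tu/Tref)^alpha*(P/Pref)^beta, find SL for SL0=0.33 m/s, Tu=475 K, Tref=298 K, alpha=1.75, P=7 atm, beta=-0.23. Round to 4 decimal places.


SL = SL0 * (Tu/Tref)^alpha * (P/Pref)^beta
T ratio = 475/298 = 1.59395973
(T ratio)^alpha = 1.59395973^1.75 = 2.261181
(P/Pref)^beta = 7^(-0.23) = 0.639186
SL = 0.33 * 2.261181 * 0.639186 = 0.4770 m/s


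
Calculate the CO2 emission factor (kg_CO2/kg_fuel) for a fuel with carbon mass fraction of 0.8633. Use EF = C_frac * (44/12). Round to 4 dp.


EF = C_frac * (M_CO2 / M_C)
EF = 0.8633 * (44/12)
EF = 0.8633 * 3.666667 = 3.1654 kg_CO2/kg_fuel


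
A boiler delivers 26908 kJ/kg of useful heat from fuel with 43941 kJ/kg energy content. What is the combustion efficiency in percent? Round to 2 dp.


Efficiency = (Q_useful / Q_fuel) * 100
Efficiency = (26908 / 43941) * 100
Efficiency = 0.6124 * 100 = 61.24%


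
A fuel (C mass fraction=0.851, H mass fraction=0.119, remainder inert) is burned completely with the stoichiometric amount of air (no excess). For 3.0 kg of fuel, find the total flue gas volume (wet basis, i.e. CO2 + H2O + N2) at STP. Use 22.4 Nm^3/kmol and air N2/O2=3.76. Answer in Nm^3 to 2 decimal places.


Per kg fuel: CO2 = (C/12 kmol)*22.4 = (0.851/12)*22.4 = 1.58853 Nm^3
Per kg fuel: H2O = (H/2 kmol)*22.4 = (0.119/2)*22.4 = 1.33280 Nm^3
O2 needed per kg fuel = C/12 + H/4 = 0.851/12 + 0.119/4 = 0.10066667 kmol
Per kg fuel: N2 = O2*3.76*22.4 = 0.10066667*3.76*22.4 = 8.47855 Nm^3
Total per kg = 1.58853 + 1.33280 + 8.47855 = 11.39988 Nm^3
Total = 11.39988 * 3.0 = 34.20 Nm^3


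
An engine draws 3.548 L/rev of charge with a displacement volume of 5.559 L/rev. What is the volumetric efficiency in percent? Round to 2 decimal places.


eta_v = (V_actual / V_disp) * 100
Ratio = 3.548 / 5.559 = 0.6382
eta_v = 0.6382 * 100 = 63.82%


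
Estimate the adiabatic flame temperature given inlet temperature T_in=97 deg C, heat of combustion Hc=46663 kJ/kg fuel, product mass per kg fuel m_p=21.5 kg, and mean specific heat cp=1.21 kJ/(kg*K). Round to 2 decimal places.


T_ad = T_in + Hc / (m_p * cp)
Denominator = 21.5 * 1.21 = 26.0150
Temperature rise = 46663 / 26.0150 = 1793.70 K
T_ad = 97 + 1793.70 = 1890.70 deg C


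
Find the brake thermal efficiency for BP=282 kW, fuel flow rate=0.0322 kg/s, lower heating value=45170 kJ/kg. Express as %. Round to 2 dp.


eta_BTE = (BP / (mf * LHV)) * 100
Denominator = 0.0322 * 45170 = 1454.4740 kW
eta_BTE = (282 / 1454.4740) * 100 = 19.39%


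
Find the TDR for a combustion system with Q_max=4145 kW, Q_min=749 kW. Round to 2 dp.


TDR = Q_max / Q_min
TDR = 4145 / 749 = 5.53


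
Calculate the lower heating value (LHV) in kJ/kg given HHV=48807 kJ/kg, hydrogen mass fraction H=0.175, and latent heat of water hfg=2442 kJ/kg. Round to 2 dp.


LHV = HHV - hfg * 9 * H
Water correction = 2442 * 9 * 0.175 = 3846.150 kJ/kg
LHV = 48807 - 3846.150 = 44960.85 kJ/kg


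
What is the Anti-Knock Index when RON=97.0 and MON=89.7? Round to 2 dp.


AKI = (RON + MON) / 2
AKI = (97.0 + 89.7) / 2
AKI = 186.7 / 2 = 93.35


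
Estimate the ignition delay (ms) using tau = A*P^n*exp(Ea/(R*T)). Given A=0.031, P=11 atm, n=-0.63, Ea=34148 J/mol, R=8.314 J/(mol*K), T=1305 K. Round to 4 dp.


tau = A * P^n * exp(Ea/(R*T))
P^n = 11^(-0.63) = 0.22076113
Ea/(R*T) = 34148/(8.314*1305) = 3.147348
exp(Ea/(R*T)) = 23.274255
tau = 0.031 * 0.22076113 * 23.274255 = 0.1593 ms


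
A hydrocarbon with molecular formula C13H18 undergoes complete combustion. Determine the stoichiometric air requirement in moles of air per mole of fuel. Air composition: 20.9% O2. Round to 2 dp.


Balanced combustion: C13H18 + 17.5 O2 -> 13 CO2 + 9 H2O
O2 needed = C + H/4 = 13 + 18/4 = 17.50 moles
Air moles = O2 / 0.209 = 17.50 / 0.209 = 83.73 moles air


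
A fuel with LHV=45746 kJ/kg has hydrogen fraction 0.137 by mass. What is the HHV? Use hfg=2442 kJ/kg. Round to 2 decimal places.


HHV = LHV + hfg * 9 * H
Water addition = 2442 * 9 * 0.137 = 3010.986 kJ/kg
HHV = 45746 + 3010.986 = 48756.99 kJ/kg


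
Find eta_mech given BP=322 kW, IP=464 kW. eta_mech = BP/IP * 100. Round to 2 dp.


eta_mech = (BP / IP) * 100
Ratio = 322 / 464 = 0.6940
eta_mech = 0.6940 * 100 = 69.40%


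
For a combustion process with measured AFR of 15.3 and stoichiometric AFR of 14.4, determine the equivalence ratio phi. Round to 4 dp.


phi = AFR_stoich / AFR_actual
phi = 14.4 / 15.3 = 0.9412


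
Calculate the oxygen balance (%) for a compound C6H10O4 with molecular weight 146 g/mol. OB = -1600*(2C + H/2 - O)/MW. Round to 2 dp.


OB = -1600 * (2C + H/2 - O) / MW
Inner = 2*6 + 10/2 - 4 = 13.00
OB = -1600 * 13.00 / 146 = -142.47%


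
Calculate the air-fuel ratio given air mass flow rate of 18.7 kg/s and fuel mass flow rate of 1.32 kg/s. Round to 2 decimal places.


AFR = m_air / m_fuel
AFR = 18.7 / 1.32 = 14.17


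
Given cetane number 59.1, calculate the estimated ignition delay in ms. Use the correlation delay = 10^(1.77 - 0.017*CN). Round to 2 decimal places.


delay = 10^(1.77 - 0.017*CN)
Exponent = 1.77 - 0.017*59.1 = 0.7653
delay = 10^0.7653 = 5.83 ms


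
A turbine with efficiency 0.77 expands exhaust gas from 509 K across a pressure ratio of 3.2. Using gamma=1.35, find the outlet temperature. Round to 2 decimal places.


T_out = T_in * (1 - eta * (1 - PR^(-(gamma-1)/gamma)))
Exponent = -(1.35-1)/1.35 = -0.25925926
PR^exp = 3.2^(-0.25925926) = 0.73966521
Factor = 1 - 0.77*(1 - 0.73966521) = 0.79954221
T_out = 509 * 0.79954221 = 406.97 K


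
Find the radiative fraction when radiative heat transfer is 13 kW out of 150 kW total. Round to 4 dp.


f_rad = Q_rad / Q_total
f_rad = 13 / 150 = 0.0867


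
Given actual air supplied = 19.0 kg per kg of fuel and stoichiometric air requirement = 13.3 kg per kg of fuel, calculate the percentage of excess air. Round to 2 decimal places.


Excess air = actual - stoichiometric = 19.0 - 13.3 = 5.70 kg/kg fuel
Excess air % = (excess / stoich) * 100 = (5.70 / 13.3) * 100 = 42.86%


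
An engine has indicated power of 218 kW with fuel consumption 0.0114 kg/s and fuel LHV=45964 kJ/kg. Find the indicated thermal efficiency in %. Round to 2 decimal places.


eta_ith = (IP / (mf * LHV)) * 100
Denominator = 0.0114 * 45964 = 523.9896 kW
eta_ith = (218 / 523.9896) * 100 = 41.60%


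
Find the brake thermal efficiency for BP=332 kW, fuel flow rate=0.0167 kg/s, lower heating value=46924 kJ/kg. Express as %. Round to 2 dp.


eta_BTE = (BP / (mf * LHV)) * 100
Denominator = 0.0167 * 46924 = 783.6308 kW
eta_BTE = (332 / 783.6308) * 100 = 42.37%


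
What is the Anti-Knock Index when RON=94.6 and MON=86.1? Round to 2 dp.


AKI = (RON + MON) / 2
AKI = (94.6 + 86.1) / 2
AKI = 180.7 / 2 = 90.35


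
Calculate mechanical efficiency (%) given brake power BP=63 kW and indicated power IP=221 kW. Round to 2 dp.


eta_mech = (BP / IP) * 100
Ratio = 63 / 221 = 0.2851
eta_mech = 0.2851 * 100 = 28.51%


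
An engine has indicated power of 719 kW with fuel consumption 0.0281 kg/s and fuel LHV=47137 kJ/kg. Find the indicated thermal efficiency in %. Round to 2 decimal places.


eta_ith = (IP / (mf * LHV)) * 100
Denominator = 0.0281 * 47137 = 1324.5497 kW
eta_ith = (719 / 1324.5497) * 100 = 54.28%


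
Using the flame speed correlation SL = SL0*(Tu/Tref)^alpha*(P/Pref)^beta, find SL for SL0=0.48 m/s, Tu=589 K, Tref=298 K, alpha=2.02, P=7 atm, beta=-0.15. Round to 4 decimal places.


SL = SL0 * (Tu/Tref)^alpha * (P/Pref)^beta
T ratio = 589/298 = 1.97651007
(T ratio)^alpha = 1.97651007^2.02 = 3.960190
(P/Pref)^beta = 7^(-0.15) = 0.746853
SL = 0.48 * 3.960190 * 0.746853 = 1.4197 m/s


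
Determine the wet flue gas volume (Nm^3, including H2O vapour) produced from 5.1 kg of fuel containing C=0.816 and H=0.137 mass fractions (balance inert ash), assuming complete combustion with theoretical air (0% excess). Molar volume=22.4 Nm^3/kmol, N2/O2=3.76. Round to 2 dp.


Per kg fuel: CO2 = (C/12 kmol)*22.4 = (0.816/12)*22.4 = 1.52320 Nm^3
Per kg fuel: H2O = (H/2 kmol)*22.4 = (0.137/2)*22.4 = 1.53440 Nm^3
O2 needed per kg fuel = C/12 + H/4 = 0.816/12 + 0.137/4 = 0.10225000 kmol
Per kg fuel: N2 = O2*3.76*22.4 = 0.10225000*3.76*22.4 = 8.61190 Nm^3
Total per kg = 1.52320 + 1.53440 + 8.61190 = 11.66950 Nm^3
Total = 11.66950 * 5.1 = 59.51 Nm^3


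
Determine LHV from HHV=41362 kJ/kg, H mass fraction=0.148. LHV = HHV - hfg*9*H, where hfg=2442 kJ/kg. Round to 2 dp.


LHV = HHV - hfg * 9 * H
Water correction = 2442 * 9 * 0.148 = 3252.744 kJ/kg
LHV = 41362 - 3252.744 = 38109.26 kJ/kg


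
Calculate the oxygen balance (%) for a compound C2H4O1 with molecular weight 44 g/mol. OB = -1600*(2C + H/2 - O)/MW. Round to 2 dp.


OB = -1600 * (2C + H/2 - O) / MW
Inner = 2*2 + 4/2 - 1 = 5.00
OB = -1600 * 5.00 / 44 = -181.82%


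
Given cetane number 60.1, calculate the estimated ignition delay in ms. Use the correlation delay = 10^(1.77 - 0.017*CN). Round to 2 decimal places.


delay = 10^(1.77 - 0.017*CN)
Exponent = 1.77 - 0.017*60.1 = 0.7483
delay = 10^0.7483 = 5.60 ms


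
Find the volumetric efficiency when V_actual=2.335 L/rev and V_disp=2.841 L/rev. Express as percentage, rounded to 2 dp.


eta_v = (V_actual / V_disp) * 100
Ratio = 2.335 / 2.841 = 0.8219
eta_v = 0.8219 * 100 = 82.19%


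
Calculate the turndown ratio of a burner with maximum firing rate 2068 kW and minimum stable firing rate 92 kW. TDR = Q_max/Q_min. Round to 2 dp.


TDR = Q_max / Q_min
TDR = 2068 / 92 = 22.48


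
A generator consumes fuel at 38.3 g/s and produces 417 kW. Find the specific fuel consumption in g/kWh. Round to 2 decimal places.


SFC = (mf / BP) * 3600
Rate = 38.3 / 417 = 0.091847 g/(s*kW)
SFC = 0.091847 * 3600 = 330.65 g/kWh


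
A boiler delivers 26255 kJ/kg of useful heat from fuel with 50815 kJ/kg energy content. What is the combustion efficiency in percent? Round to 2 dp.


Efficiency = (Q_useful / Q_fuel) * 100
Efficiency = (26255 / 50815) * 100
Efficiency = 0.5167 * 100 = 51.67%


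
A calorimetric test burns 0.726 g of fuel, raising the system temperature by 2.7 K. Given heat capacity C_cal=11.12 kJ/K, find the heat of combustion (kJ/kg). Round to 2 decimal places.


Hc = C_cal * delta_T / m_fuel
Q_released = 11.12 * 2.7 = 30.0240 kJ
m_fuel = 0.726 g = 0.726/1000 kg = 0.000726 kg
Hc = 30.0240 / 0.000726 = 41355.37 kJ/kg


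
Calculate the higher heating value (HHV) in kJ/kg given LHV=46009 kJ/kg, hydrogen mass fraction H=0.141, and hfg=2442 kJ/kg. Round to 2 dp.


HHV = LHV + hfg * 9 * H
Water addition = 2442 * 9 * 0.141 = 3098.898 kJ/kg
HHV = 46009 + 3098.898 = 49107.90 kJ/kg


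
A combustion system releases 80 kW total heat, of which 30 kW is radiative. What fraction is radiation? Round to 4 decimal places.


f_rad = Q_rad / Q_total
f_rad = 30 / 80 = 0.3750


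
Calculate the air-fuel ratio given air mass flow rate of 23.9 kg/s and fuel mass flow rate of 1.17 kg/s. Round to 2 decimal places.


AFR = m_air / m_fuel
AFR = 23.9 / 1.17 = 20.43


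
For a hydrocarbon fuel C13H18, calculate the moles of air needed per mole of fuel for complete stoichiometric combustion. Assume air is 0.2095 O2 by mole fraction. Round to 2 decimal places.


Balanced combustion: C13H18 + 17.5 O2 -> 13 CO2 + 9 H2O
O2 needed = C + H/4 = 13 + 18/4 = 17.50 moles
Air moles = O2 / 0.2095 = 17.50 / 0.2095 = 83.53 moles air


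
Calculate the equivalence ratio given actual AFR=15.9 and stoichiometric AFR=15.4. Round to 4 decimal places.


phi = AFR_stoich / AFR_actual
phi = 15.4 / 15.9 = 0.9686


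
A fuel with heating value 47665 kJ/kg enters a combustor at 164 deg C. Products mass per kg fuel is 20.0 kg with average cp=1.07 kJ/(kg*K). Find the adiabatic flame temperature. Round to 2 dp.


T_ad = T_in + Hc / (m_p * cp)
Denominator = 20.0 * 1.07 = 21.4000
Temperature rise = 47665 / 21.4000 = 2227.34 K
T_ad = 164 + 2227.34 = 2391.34 deg C


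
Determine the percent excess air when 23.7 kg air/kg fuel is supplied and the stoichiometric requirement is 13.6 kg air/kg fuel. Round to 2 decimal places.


Excess air = actual - stoichiometric = 23.7 - 13.6 = 10.10 kg/kg fuel
Excess air % = (excess / stoich) * 100 = (10.10 / 13.6) * 100 = 74.26%


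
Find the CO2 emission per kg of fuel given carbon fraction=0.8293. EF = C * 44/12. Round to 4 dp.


EF = C_frac * (M_CO2 / M_C)
EF = 0.8293 * (44/12)
EF = 0.8293 * 3.666667 = 3.0408 kg_CO2/kg_fuel


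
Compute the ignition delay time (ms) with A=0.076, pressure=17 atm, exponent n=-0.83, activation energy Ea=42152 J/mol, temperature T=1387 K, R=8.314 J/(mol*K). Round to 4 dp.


tau = A * P^n * exp(Ea/(R*T))
P^n = 17^(-0.83) = 0.09521983
Ea/(R*T) = 42152/(8.314*1387) = 3.655373
exp(Ea/(R*T)) = 38.681948
tau = 0.076 * 0.09521983 * 38.681948 = 0.2799 ms


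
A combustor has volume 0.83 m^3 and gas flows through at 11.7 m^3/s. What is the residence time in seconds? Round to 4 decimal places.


tau = V / Q_flow
tau = 0.83 / 11.7 = 0.0709 s


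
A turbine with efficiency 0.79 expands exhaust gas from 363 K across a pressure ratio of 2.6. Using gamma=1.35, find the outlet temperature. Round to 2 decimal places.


T_out = T_in * (1 - eta * (1 - PR^(-(gamma-1)/gamma)))
Exponent = -(1.35-1)/1.35 = -0.25925926
PR^exp = 2.6^(-0.25925926) = 0.78057442
Factor = 1 - 0.79*(1 - 0.78057442) = 0.82665379
T_out = 363 * 0.82665379 = 300.08 K


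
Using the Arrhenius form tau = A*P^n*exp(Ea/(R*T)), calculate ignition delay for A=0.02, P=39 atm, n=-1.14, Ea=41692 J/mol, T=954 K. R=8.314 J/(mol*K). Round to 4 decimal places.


tau = A * P^n * exp(Ea/(R*T))
P^n = 39^(-1.14) = 0.01535276
Ea/(R*T) = 41692/(8.314*954) = 5.256472
exp(Ea/(R*T)) = 191.803564
tau = 0.02 * 0.01535276 * 191.803564 = 0.0589 ms


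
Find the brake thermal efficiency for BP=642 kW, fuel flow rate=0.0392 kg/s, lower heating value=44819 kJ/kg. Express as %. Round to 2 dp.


eta_BTE = (BP / (mf * LHV)) * 100
Denominator = 0.0392 * 44819 = 1756.9048 kW
eta_BTE = (642 / 1756.9048) * 100 = 36.54%


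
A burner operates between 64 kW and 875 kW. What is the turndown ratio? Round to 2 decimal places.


TDR = Q_max / Q_min
TDR = 875 / 64 = 13.67


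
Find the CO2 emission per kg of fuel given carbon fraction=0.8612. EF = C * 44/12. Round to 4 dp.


EF = C_frac * (M_CO2 / M_C)
EF = 0.8612 * (44/12)
EF = 0.8612 * 3.666667 = 3.1577 kg_CO2/kg_fuel


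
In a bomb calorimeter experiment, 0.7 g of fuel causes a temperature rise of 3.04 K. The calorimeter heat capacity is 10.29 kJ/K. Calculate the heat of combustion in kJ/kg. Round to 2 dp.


Hc = C_cal * delta_T / m_fuel
Q_released = 10.29 * 3.04 = 31.2816 kJ
m_fuel = 0.7 g = 0.7/1000 kg = 0.000700 kg
Hc = 31.2816 / 0.000700 = 44688.00 kJ/kg


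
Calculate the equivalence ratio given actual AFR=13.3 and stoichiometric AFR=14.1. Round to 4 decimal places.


phi = AFR_stoich / AFR_actual
phi = 14.1 / 13.3 = 1.0602


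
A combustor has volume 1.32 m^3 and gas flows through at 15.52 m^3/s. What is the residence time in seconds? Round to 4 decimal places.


tau = V / Q_flow
tau = 1.32 / 15.52 = 0.0851 s


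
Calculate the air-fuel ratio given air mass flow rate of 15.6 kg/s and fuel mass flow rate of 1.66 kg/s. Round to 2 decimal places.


AFR = m_air / m_fuel
AFR = 15.6 / 1.66 = 9.40


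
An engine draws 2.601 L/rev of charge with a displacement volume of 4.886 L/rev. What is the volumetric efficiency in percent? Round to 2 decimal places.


eta_v = (V_actual / V_disp) * 100
Ratio = 2.601 / 4.886 = 0.5323
eta_v = 0.5323 * 100 = 53.23%


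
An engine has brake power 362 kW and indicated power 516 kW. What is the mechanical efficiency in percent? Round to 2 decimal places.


eta_mech = (BP / IP) * 100
Ratio = 362 / 516 = 0.7016
eta_mech = 0.7016 * 100 = 70.16%


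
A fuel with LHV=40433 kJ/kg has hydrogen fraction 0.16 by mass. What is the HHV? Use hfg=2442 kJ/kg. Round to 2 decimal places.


HHV = LHV + hfg * 9 * H
Water addition = 2442 * 9 * 0.16 = 3516.480 kJ/kg
HHV = 40433 + 3516.480 = 43949.48 kJ/kg


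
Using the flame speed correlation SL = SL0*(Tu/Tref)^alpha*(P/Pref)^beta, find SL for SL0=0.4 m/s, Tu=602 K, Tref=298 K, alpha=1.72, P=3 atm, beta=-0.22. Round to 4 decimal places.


SL = SL0 * (Tu/Tref)^alpha * (P/Pref)^beta
T ratio = 602/298 = 2.02013423
(T ratio)^alpha = 2.02013423^1.72 = 3.351614
(P/Pref)^beta = 3^(-0.22) = 0.785296
SL = 0.4 * 3.351614 * 0.785296 = 1.0528 m/s


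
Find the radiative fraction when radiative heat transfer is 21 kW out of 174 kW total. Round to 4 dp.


f_rad = Q_rad / Q_total
f_rad = 21 / 174 = 0.1207


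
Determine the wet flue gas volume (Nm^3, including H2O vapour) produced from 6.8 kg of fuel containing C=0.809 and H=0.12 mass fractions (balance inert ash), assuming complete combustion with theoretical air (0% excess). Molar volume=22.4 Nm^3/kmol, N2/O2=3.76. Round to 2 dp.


Per kg fuel: CO2 = (C/12 kmol)*22.4 = (0.809/12)*22.4 = 1.51013 Nm^3
Per kg fuel: H2O = (H/2 kmol)*22.4 = (0.12/2)*22.4 = 1.34400 Nm^3
O2 needed per kg fuel = C/12 + H/4 = 0.809/12 + 0.12/4 = 0.09741667 kmol
Per kg fuel: N2 = O2*3.76*22.4 = 0.09741667*3.76*22.4 = 8.20482 Nm^3
Total per kg = 1.51013 + 1.34400 + 8.20482 = 11.05895 Nm^3
Total = 11.05895 * 6.8 = 75.20 Nm^3


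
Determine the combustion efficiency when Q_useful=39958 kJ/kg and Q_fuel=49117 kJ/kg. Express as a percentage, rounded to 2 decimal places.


Efficiency = (Q_useful / Q_fuel) * 100
Efficiency = (39958 / 49117) * 100
Efficiency = 0.8135 * 100 = 81.35%


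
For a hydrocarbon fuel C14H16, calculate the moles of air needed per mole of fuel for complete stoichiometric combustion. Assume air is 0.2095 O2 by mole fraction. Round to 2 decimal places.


Balanced combustion: C14H16 + 18 O2 -> 14 CO2 + 8 H2O
O2 needed = C + H/4 = 14 + 16/4 = 18.00 moles
Air moles = O2 / 0.2095 = 18.00 / 0.2095 = 85.92 moles air


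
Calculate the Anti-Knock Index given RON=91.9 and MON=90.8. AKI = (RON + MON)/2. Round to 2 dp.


AKI = (RON + MON) / 2
AKI = (91.9 + 90.8) / 2
AKI = 182.7 / 2 = 91.35


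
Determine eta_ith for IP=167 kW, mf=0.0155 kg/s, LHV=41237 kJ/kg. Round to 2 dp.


eta_ith = (IP / (mf * LHV)) * 100
Denominator = 0.0155 * 41237 = 639.1735 kW
eta_ith = (167 / 639.1735) * 100 = 26.13%


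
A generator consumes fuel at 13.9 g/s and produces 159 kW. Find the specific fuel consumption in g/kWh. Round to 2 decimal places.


SFC = (mf / BP) * 3600
Rate = 13.9 / 159 = 0.087421 g/(s*kW)
SFC = 0.087421 * 3600 = 314.72 g/kWh


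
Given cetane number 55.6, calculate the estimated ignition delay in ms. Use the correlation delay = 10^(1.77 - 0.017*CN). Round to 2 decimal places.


delay = 10^(1.77 - 0.017*CN)
Exponent = 1.77 - 0.017*55.6 = 0.8248
delay = 10^0.8248 = 6.68 ms


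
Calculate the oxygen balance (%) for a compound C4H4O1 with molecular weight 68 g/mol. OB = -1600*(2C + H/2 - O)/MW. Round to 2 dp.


OB = -1600 * (2C + H/2 - O) / MW
Inner = 2*4 + 4/2 - 1 = 9.00
OB = -1600 * 9.00 / 68 = -211.76%


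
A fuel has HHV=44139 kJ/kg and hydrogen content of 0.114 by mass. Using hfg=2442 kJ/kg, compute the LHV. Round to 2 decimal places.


LHV = HHV - hfg * 9 * H
Water correction = 2442 * 9 * 0.114 = 2505.492 kJ/kg
LHV = 44139 - 2505.492 = 41633.51 kJ/kg


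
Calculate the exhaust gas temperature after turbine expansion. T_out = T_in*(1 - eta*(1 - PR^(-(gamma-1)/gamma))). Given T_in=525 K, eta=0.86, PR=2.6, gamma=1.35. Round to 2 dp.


T_out = T_in * (1 - eta * (1 - PR^(-(gamma-1)/gamma)))
Exponent = -(1.35-1)/1.35 = -0.25925926
PR^exp = 2.6^(-0.25925926) = 0.78057442
Factor = 1 - 0.86*(1 - 0.78057442) = 0.81129400
T_out = 525 * 0.81129400 = 425.93 K


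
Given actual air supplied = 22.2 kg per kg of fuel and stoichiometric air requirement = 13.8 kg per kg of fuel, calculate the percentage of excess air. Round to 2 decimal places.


Excess air = actual - stoichiometric = 22.2 - 13.8 = 8.40 kg/kg fuel
Excess air % = (excess / stoich) * 100 = (8.40 / 13.8) * 100 = 60.87%


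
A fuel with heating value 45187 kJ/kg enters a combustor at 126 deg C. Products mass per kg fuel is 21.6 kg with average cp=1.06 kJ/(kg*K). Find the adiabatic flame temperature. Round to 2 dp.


T_ad = T_in + Hc / (m_p * cp)
Denominator = 21.6 * 1.06 = 22.8960
Temperature rise = 45187 / 22.8960 = 1973.58 K
T_ad = 126 + 1973.58 = 2099.58 deg C


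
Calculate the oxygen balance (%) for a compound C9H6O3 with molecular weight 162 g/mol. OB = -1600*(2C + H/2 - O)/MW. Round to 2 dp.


OB = -1600 * (2C + H/2 - O) / MW
Inner = 2*9 + 6/2 - 3 = 18.00
OB = -1600 * 18.00 / 162 = -177.78%


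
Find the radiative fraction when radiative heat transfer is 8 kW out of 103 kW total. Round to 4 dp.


f_rad = Q_rad / Q_total
f_rad = 8 / 103 = 0.0777


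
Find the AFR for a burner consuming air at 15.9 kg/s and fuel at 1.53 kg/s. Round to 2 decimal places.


AFR = m_air / m_fuel
AFR = 15.9 / 1.53 = 10.39


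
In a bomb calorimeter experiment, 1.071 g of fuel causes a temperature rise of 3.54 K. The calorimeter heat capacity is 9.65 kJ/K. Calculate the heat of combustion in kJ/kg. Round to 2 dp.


Hc = C_cal * delta_T / m_fuel
Q_released = 9.65 * 3.54 = 34.1610 kJ
m_fuel = 1.071 g = 1.071/1000 kg = 0.001071 kg
Hc = 34.1610 / 0.001071 = 31896.36 kJ/kg


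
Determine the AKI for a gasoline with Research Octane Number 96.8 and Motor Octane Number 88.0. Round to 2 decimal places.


AKI = (RON + MON) / 2
AKI = (96.8 + 88.0) / 2
AKI = 184.8 / 2 = 92.40


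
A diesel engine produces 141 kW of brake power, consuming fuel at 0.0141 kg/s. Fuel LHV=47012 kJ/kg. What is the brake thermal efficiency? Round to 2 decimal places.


eta_BTE = (BP / (mf * LHV)) * 100
Denominator = 0.0141 * 47012 = 662.8692 kW
eta_BTE = (141 / 662.8692) * 100 = 21.27%


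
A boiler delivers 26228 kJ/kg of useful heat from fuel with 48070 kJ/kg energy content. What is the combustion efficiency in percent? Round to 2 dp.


Efficiency = (Q_useful / Q_fuel) * 100
Efficiency = (26228 / 48070) * 100
Efficiency = 0.5456 * 100 = 54.56%


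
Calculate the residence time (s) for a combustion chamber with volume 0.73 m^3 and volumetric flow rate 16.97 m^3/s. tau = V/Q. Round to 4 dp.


tau = V / Q_flow
tau = 0.73 / 16.97 = 0.0430 s


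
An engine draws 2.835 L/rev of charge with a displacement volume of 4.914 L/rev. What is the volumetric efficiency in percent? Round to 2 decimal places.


eta_v = (V_actual / V_disp) * 100
Ratio = 2.835 / 4.914 = 0.5769
eta_v = 0.5769 * 100 = 57.69%


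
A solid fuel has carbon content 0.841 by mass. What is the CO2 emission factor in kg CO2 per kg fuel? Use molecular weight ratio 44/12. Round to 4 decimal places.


EF = C_frac * (M_CO2 / M_C)
EF = 0.841 * (44/12)
EF = 0.841 * 3.666667 = 3.0837 kg_CO2/kg_fuel


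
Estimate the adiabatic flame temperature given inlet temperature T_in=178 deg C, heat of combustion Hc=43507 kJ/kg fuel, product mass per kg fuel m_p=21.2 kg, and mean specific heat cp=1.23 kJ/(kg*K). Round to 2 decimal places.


T_ad = T_in + Hc / (m_p * cp)
Denominator = 21.2 * 1.23 = 26.0760
Temperature rise = 43507 / 26.0760 = 1668.47 K
T_ad = 178 + 1668.47 = 1846.47 deg C


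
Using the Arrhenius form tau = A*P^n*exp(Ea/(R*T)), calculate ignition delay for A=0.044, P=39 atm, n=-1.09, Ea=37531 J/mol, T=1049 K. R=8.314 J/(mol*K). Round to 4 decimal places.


tau = A * P^n * exp(Ea/(R*T))
P^n = 39^(-1.09) = 0.01843909
Ea/(R*T) = 37531/(8.314*1049) = 4.303330
exp(Ea/(R*T)) = 73.945606
tau = 0.044 * 0.01843909 * 73.945606 = 0.0600 ms


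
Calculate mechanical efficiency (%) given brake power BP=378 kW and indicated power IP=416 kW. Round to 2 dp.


eta_mech = (BP / IP) * 100
Ratio = 378 / 416 = 0.9087
eta_mech = 0.9087 * 100 = 90.87%


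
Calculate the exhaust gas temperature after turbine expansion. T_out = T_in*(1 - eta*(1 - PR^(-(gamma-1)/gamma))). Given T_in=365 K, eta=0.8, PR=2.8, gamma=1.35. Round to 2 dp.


T_out = T_in * (1 - eta * (1 - PR^(-(gamma-1)/gamma)))
Exponent = -(1.35-1)/1.35 = -0.25925926
PR^exp = 2.8^(-0.25925926) = 0.76572026
Factor = 1 - 0.8*(1 - 0.76572026) = 0.81257621
T_out = 365 * 0.81257621 = 296.59 K


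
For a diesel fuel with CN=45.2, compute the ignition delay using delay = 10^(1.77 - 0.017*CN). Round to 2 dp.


delay = 10^(1.77 - 0.017*CN)
Exponent = 1.77 - 0.017*45.2 = 1.0016
delay = 10^1.0016 = 10.04 ms


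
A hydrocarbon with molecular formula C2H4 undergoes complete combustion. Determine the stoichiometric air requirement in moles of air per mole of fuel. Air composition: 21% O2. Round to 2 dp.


Balanced combustion: C2H4 + 3 O2 -> 2 CO2 + 2 H2O
O2 needed = C + H/4 = 2 + 4/4 = 3.00 moles
Air moles = O2 / 0.21 = 3.00 / 0.21 = 14.29 moles air


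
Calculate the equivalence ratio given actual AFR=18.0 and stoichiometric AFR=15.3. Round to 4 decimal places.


phi = AFR_stoich / AFR_actual
phi = 15.3 / 18.0 = 0.8500


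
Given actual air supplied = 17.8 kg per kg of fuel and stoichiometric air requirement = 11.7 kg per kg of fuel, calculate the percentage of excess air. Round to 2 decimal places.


Excess air = actual - stoichiometric = 17.8 - 11.7 = 6.10 kg/kg fuel
Excess air % = (excess / stoich) * 100 = (6.10 / 11.7) * 100 = 52.14%


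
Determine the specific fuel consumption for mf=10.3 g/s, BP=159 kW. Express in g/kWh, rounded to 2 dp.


SFC = (mf / BP) * 3600
Rate = 10.3 / 159 = 0.064780 g/(s*kW)
SFC = 0.064780 * 3600 = 233.21 g/kWh


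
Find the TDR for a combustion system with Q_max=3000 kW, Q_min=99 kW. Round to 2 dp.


TDR = Q_max / Q_min
TDR = 3000 / 99 = 30.30


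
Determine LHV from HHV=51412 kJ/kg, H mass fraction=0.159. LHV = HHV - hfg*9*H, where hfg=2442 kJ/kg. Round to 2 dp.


LHV = HHV - hfg * 9 * H
Water correction = 2442 * 9 * 0.159 = 3494.502 kJ/kg
LHV = 51412 - 3494.502 = 47917.50 kJ/kg


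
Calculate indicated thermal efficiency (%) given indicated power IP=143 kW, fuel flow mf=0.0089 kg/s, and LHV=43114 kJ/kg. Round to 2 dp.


eta_ith = (IP / (mf * LHV)) * 100
Denominator = 0.0089 * 43114 = 383.7146 kW
eta_ith = (143 / 383.7146) * 100 = 37.27%


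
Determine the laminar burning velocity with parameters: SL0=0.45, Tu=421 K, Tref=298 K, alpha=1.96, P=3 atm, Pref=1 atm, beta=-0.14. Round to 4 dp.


SL = SL0 * (Tu/Tref)^alpha * (P/Pref)^beta
T ratio = 421/298 = 1.41275168
(T ratio)^alpha = 1.41275168^1.96 = 1.968471
(P/Pref)^beta = 3^(-0.14) = 0.857439
SL = 0.45 * 1.968471 * 0.857439 = 0.7595 m/s


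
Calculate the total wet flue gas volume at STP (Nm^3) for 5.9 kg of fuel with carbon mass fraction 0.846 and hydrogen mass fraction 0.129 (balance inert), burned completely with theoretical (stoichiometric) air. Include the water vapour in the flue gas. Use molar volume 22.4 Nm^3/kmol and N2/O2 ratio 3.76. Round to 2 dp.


Per kg fuel: CO2 = (C/12 kmol)*22.4 = (0.846/12)*22.4 = 1.57920 Nm^3
Per kg fuel: H2O = (H/2 kmol)*22.4 = (0.129/2)*22.4 = 1.44480 Nm^3
O2 needed per kg fuel = C/12 + H/4 = 0.846/12 + 0.129/4 = 0.10275000 kmol
Per kg fuel: N2 = O2*3.76*22.4 = 0.10275000*3.76*22.4 = 8.65402 Nm^3
Total per kg = 1.57920 + 1.44480 + 8.65402 = 11.67802 Nm^3
Total = 11.67802 * 5.9 = 68.90 Nm^3


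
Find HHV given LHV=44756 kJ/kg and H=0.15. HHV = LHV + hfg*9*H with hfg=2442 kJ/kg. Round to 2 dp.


HHV = LHV + hfg * 9 * H
Water addition = 2442 * 9 * 0.15 = 3296.700 kJ/kg
HHV = 44756 + 3296.700 = 48052.70 kJ/kg


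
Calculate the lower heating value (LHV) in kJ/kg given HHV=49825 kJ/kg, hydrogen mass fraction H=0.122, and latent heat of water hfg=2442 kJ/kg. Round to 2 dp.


LHV = HHV - hfg * 9 * H
Water correction = 2442 * 9 * 0.122 = 2681.316 kJ/kg
LHV = 49825 - 2681.316 = 47143.68 kJ/kg


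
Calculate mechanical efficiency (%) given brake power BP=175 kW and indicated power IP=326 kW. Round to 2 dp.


eta_mech = (BP / IP) * 100
Ratio = 175 / 326 = 0.5368
eta_mech = 0.5368 * 100 = 53.68%


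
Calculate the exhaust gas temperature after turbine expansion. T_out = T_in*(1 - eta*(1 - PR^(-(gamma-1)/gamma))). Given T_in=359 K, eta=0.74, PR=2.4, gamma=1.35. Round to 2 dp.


T_out = T_in * (1 - eta * (1 - PR^(-(gamma-1)/gamma)))
Exponent = -(1.35-1)/1.35 = -0.25925926
PR^exp = 2.4^(-0.25925926) = 0.79694200
Factor = 1 - 0.74*(1 - 0.79694200) = 0.84973708
T_out = 359 * 0.84973708 = 305.06 K


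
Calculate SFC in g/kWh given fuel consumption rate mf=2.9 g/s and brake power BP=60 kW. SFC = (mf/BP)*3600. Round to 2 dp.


SFC = (mf / BP) * 3600
Rate = 2.9 / 60 = 0.048333 g/(s*kW)
SFC = 0.048333 * 3600 = 174.00 g/kWh


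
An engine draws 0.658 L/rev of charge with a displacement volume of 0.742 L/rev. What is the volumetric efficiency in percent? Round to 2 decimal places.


eta_v = (V_actual / V_disp) * 100
Ratio = 0.658 / 0.742 = 0.8868
eta_v = 0.8868 * 100 = 88.68%


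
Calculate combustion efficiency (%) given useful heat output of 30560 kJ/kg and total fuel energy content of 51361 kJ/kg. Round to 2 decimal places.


Efficiency = (Q_useful / Q_fuel) * 100
Efficiency = (30560 / 51361) * 100
Efficiency = 0.5950 * 100 = 59.50%


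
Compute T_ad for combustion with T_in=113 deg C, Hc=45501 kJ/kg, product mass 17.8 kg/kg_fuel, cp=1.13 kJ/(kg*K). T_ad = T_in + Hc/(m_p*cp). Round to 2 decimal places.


T_ad = T_in + Hc / (m_p * cp)
Denominator = 17.8 * 1.13 = 20.1140
Temperature rise = 45501 / 20.1140 = 2262.16 K
T_ad = 113 + 2262.16 = 2375.16 deg C


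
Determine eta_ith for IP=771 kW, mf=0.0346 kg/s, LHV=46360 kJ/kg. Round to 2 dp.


eta_ith = (IP / (mf * LHV)) * 100
Denominator = 0.0346 * 46360 = 1604.0560 kW
eta_ith = (771 / 1604.0560) * 100 = 48.07%


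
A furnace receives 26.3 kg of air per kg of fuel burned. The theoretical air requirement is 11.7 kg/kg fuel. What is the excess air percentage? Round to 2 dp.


Excess air = actual - stoichiometric = 26.3 - 11.7 = 14.60 kg/kg fuel
Excess air % = (excess / stoich) * 100 = (14.60 / 11.7) * 100 = 124.79%


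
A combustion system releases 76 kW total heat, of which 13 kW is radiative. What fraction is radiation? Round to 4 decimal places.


f_rad = Q_rad / Q_total
f_rad = 13 / 76 = 0.1711


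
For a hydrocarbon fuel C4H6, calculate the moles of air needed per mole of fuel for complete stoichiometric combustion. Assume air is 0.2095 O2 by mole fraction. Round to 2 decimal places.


Balanced combustion: C4H6 + 5.5 O2 -> 4 CO2 + 3 H2O
O2 needed = C + H/4 = 4 + 6/4 = 5.50 moles
Air moles = O2 / 0.2095 = 5.50 / 0.2095 = 26.25 moles air


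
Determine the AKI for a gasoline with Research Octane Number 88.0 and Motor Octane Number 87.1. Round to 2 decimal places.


AKI = (RON + MON) / 2
AKI = (88.0 + 87.1) / 2
AKI = 175.1 / 2 = 87.55


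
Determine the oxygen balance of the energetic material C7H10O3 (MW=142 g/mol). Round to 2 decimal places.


OB = -1600 * (2C + H/2 - O) / MW
Inner = 2*7 + 10/2 - 3 = 16.00
OB = -1600 * 16.00 / 142 = -180.28%


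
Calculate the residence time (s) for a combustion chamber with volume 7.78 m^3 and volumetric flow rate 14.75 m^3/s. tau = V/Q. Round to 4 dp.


tau = V / Q_flow
tau = 7.78 / 14.75 = 0.5275 s


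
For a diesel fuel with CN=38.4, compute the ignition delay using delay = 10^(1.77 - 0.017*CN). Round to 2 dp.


delay = 10^(1.77 - 0.017*CN)
Exponent = 1.77 - 0.017*38.4 = 1.1172
delay = 10^1.1172 = 13.10 ms


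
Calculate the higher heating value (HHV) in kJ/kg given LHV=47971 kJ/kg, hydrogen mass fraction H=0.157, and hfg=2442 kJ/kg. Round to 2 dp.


HHV = LHV + hfg * 9 * H
Water addition = 2442 * 9 * 0.157 = 3450.546 kJ/kg
HHV = 47971 + 3450.546 = 51421.55 kJ/kg


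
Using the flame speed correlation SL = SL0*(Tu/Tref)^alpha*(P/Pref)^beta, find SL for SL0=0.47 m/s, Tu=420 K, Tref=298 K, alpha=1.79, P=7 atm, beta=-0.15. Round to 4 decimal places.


SL = SL0 * (Tu/Tref)^alpha * (P/Pref)^beta
T ratio = 420/298 = 1.40939597
(T ratio)^alpha = 1.40939597^1.79 = 1.848286
(P/Pref)^beta = 7^(-0.15) = 0.746853
SL = 0.47 * 1.848286 * 0.746853 = 0.6488 m/s


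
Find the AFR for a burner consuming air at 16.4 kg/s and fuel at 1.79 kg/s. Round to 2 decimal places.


AFR = m_air / m_fuel
AFR = 16.4 / 1.79 = 9.16


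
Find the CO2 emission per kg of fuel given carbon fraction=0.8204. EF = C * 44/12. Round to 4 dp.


EF = C_frac * (M_CO2 / M_C)
EF = 0.8204 * (44/12)
EF = 0.8204 * 3.666667 = 3.0081 kg_CO2/kg_fuel


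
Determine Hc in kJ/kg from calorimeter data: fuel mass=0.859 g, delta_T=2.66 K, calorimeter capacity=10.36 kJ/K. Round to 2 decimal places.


Hc = C_cal * delta_T / m_fuel
Q_released = 10.36 * 2.66 = 27.5576 kJ
m_fuel = 0.859 g = 0.859/1000 kg = 0.000859 kg
Hc = 27.5576 / 0.000859 = 32081.02 kJ/kg


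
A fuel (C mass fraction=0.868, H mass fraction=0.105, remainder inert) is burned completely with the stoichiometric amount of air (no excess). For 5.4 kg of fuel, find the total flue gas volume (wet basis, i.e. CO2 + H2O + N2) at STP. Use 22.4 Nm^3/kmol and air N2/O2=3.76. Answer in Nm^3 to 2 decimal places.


Per kg fuel: CO2 = (C/12 kmol)*22.4 = (0.868/12)*22.4 = 1.62027 Nm^3
Per kg fuel: H2O = (H/2 kmol)*22.4 = (0.105/2)*22.4 = 1.17600 Nm^3
O2 needed per kg fuel = C/12 + H/4 = 0.868/12 + 0.105/4 = 0.09858333 kmol
Per kg fuel: N2 = O2*3.76*22.4 = 0.09858333*3.76*22.4 = 8.30308 Nm^3
Total per kg = 1.62027 + 1.17600 + 8.30308 = 11.09935 Nm^3
Total = 11.09935 * 5.4 = 59.94 Nm^3


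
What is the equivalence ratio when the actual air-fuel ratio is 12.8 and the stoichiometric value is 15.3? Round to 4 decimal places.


phi = AFR_stoich / AFR_actual
phi = 15.3 / 12.8 = 1.1953


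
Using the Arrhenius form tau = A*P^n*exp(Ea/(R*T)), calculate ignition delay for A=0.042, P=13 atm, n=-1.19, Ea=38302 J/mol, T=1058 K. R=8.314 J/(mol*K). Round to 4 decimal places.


tau = A * P^n * exp(Ea/(R*T))
P^n = 13^(-1.19) = 0.04725061
Ea/(R*T) = 38302/(8.314*1058) = 4.354374
exp(Ea/(R*T)) = 77.818124
tau = 0.042 * 0.04725061 * 77.818124 = 0.1544 ms


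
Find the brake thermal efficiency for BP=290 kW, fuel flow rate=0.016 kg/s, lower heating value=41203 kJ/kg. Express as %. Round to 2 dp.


eta_BTE = (BP / (mf * LHV)) * 100
Denominator = 0.016 * 41203 = 659.2480 kW
eta_BTE = (290 / 659.2480) * 100 = 43.99%


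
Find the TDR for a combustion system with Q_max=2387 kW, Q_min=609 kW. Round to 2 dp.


TDR = Q_max / Q_min
TDR = 2387 / 609 = 3.92


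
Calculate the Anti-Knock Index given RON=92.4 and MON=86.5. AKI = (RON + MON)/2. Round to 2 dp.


AKI = (RON + MON) / 2
AKI = (92.4 + 86.5) / 2
AKI = 178.9 / 2 = 89.45


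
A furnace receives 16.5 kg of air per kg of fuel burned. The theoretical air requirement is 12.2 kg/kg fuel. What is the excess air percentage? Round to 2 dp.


Excess air = actual - stoichiometric = 16.5 - 12.2 = 4.30 kg/kg fuel
Excess air % = (excess / stoich) * 100 = (4.30 / 12.2) * 100 = 35.25%


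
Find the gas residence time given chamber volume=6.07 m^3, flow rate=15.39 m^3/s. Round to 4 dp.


tau = V / Q_flow
tau = 6.07 / 15.39 = 0.3944 s


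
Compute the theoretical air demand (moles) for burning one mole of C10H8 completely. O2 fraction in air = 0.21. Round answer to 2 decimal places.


Balanced combustion: C10H8 + 12 O2 -> 10 CO2 + 4 H2O
O2 needed = C + H/4 = 10 + 8/4 = 12.00 moles
Air moles = O2 / 0.21 = 12.00 / 0.21 = 57.14 moles air


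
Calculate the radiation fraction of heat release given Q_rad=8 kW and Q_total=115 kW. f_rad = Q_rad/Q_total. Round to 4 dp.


f_rad = Q_rad / Q_total
f_rad = 8 / 115 = 0.0696


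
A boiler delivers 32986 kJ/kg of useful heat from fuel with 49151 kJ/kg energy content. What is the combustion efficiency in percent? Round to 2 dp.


Efficiency = (Q_useful / Q_fuel) * 100
Efficiency = (32986 / 49151) * 100
Efficiency = 0.6711 * 100 = 67.11%


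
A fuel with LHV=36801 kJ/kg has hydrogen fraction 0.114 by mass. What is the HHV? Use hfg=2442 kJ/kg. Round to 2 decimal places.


HHV = LHV + hfg * 9 * H
Water addition = 2442 * 9 * 0.114 = 2505.492 kJ/kg
HHV = 36801 + 2505.492 = 39306.49 kJ/kg


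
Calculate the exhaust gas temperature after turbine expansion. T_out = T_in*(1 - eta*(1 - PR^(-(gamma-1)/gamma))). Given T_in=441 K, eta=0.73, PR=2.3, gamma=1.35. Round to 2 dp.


T_out = T_in * (1 - eta * (1 - PR^(-(gamma-1)/gamma)))
Exponent = -(1.35-1)/1.35 = -0.25925926
PR^exp = 2.3^(-0.25925926) = 0.80578413
Factor = 1 - 0.73*(1 - 0.80578413) = 0.85822241
T_out = 441 * 0.85822241 = 378.48 K


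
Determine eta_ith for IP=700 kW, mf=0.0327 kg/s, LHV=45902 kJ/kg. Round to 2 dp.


eta_ith = (IP / (mf * LHV)) * 100
Denominator = 0.0327 * 45902 = 1500.9954 kW
eta_ith = (700 / 1500.9954) * 100 = 46.64%


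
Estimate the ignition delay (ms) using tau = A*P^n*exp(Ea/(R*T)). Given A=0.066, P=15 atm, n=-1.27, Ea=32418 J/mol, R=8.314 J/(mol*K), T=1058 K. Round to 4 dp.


tau = A * P^n * exp(Ea/(R*T))
P^n = 15^(-1.27) = 0.03208959
Ea/(R*T) = 32418/(8.314*1058) = 3.685450
exp(Ea/(R*T)) = 39.863059
tau = 0.066 * 0.03208959 * 39.863059 = 0.0844 ms


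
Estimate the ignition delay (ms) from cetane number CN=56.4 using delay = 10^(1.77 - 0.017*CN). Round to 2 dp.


delay = 10^(1.77 - 0.017*CN)
Exponent = 1.77 - 0.017*56.4 = 0.8112
delay = 10^0.8112 = 6.47 ms


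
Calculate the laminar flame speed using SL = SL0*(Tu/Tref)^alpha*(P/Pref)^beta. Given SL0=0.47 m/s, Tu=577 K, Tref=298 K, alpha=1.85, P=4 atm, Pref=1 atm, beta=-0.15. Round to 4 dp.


SL = SL0 * (Tu/Tref)^alpha * (P/Pref)^beta
T ratio = 577/298 = 1.93624161
(T ratio)^alpha = 1.93624161^1.85 = 3.395277
(P/Pref)^beta = 4^(-0.15) = 0.812252
SL = 0.47 * 3.395277 * 0.812252 = 1.2962 m/s


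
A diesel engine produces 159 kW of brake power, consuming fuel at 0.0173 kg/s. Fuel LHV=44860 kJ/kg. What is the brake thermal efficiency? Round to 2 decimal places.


eta_BTE = (BP / (mf * LHV)) * 100
Denominator = 0.0173 * 44860 = 776.0780 kW
eta_BTE = (159 / 776.0780) * 100 = 20.49%


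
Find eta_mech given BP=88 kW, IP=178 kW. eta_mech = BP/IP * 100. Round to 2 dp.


eta_mech = (BP / IP) * 100
Ratio = 88 / 178 = 0.4944
eta_mech = 0.4944 * 100 = 49.44%


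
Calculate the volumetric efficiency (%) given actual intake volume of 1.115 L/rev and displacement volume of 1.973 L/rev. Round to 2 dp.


eta_v = (V_actual / V_disp) * 100
Ratio = 1.115 / 1.973 = 0.5651
eta_v = 0.5651 * 100 = 56.51%


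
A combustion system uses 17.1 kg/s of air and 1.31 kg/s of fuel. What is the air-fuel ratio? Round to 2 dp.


AFR = m_air / m_fuel
AFR = 17.1 / 1.31 = 13.05
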